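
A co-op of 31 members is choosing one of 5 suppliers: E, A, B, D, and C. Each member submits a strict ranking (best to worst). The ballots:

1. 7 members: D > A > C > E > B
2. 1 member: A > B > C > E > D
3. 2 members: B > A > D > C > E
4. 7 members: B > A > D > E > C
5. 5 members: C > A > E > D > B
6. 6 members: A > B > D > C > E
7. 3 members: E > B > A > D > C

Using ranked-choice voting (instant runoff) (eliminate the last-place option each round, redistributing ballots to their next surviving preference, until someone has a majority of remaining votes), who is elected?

A

Round 1: E 3, A 7, B 9, D 7, C 5. Eliminate E.
Round 2: A 7, B 12, D 7, C 5. Eliminate C.
Round 3: A 12, B 12, D 7. Eliminate D.
Round 4: A 19, B 12. A has a majority.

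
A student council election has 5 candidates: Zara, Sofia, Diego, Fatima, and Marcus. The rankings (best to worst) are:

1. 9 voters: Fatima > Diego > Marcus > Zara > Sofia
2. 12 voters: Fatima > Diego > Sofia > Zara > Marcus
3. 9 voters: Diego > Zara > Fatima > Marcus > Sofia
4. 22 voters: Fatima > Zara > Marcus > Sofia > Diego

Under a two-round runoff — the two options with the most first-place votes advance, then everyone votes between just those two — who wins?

Fatima

Round 1 first-place votes: Zara 0, Sofia 0, Diego 9, Fatima 43, Marcus 0.
Fatima and Diego advance.
Runoff: Fatima is preferred to Diego by 43 voters; Diego by 9.
Fatima wins the runoff.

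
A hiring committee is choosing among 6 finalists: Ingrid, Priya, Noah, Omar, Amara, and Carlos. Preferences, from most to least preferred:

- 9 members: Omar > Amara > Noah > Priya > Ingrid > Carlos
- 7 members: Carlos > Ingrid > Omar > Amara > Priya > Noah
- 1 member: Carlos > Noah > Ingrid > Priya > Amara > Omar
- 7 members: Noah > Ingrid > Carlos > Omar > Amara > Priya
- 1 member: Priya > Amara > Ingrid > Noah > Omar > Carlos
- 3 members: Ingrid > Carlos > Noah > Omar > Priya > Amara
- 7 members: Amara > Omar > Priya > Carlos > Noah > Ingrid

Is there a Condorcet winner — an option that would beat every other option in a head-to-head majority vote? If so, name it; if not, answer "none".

none

Checking pairwise contests:
Noah beats Ingrid 24–11.
Ingrid beats Priya 18–17.
Omar beats Noah 23–12.
Ingrid beats Omar 19–16.
Ingrid beats Amara 18–17.
Ingrid beats Carlos 20–15.
Every option loses at least one head-to-head, so there is no Condorcet winner.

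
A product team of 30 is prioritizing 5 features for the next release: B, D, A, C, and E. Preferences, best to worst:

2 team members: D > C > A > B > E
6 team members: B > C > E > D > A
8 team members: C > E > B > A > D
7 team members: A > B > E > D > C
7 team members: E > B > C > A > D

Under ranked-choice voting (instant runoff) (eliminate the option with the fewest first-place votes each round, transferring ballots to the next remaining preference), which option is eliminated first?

Round 1: B 6, D 2, A 7, C 8, E 7. Eliminate D.

D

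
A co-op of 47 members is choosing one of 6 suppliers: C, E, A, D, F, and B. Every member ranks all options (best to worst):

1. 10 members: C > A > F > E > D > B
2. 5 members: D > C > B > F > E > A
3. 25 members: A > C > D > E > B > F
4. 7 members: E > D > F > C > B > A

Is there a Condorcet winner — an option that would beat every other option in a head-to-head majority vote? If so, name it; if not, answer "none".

A vs C: 25–22 for A.
A vs E: 35–12 for A.
A vs D: 35–12 for A.
A vs F: 35–12 for A.
A vs B: 35–12 for A.
A beats every other option head-to-head.

A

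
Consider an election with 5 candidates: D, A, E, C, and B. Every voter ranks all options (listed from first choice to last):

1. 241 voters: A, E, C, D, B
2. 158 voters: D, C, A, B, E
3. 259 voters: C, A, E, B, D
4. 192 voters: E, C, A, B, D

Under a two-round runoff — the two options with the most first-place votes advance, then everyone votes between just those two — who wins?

Round 1 first-place votes: D 158, A 241, E 192, C 259, B 0.
C and A advance.
Runoff: C is preferred to A by 609 voters; A by 241.
C wins the runoff.

C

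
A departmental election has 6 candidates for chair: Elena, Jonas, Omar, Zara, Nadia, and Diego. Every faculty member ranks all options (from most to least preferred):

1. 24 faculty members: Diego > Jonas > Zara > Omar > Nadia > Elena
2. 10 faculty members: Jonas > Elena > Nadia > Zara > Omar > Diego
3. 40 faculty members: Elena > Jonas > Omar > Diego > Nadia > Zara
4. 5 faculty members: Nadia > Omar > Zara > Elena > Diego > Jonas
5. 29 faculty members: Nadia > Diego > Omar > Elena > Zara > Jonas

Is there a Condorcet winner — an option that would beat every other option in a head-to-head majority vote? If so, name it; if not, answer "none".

Checking pairwise contests:
Omar beats Elena 58–50.
Elena beats Jonas 74–34.
Jonas beats Omar 74–34.
Elena beats Zara 79–29.
Jonas beats Nadia 74–34.
Elena beats Diego 55–53.
Every option loses at least one head-to-head, so there is no Condorcet winner.

none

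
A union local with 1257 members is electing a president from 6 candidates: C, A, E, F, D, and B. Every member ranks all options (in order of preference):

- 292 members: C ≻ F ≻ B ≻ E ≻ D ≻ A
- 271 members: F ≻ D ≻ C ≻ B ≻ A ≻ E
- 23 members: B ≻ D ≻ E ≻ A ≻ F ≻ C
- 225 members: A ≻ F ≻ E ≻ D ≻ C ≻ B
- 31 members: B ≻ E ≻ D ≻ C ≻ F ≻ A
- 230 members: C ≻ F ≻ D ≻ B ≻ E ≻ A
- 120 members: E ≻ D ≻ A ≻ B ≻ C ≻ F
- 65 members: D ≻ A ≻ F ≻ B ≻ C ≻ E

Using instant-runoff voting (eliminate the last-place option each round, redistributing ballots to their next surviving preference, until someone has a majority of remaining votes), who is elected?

C

Round 1: C 522, A 225, E 120, F 271, D 65, B 54. Eliminate B.
Round 2: C 522, A 225, E 151, F 271, D 88. Eliminate D.
Round 3: C 522, A 290, E 174, F 271. Eliminate E.
Round 4: C 553, A 433, F 271. Eliminate F.
Round 5: C 824, A 433. C has a majority.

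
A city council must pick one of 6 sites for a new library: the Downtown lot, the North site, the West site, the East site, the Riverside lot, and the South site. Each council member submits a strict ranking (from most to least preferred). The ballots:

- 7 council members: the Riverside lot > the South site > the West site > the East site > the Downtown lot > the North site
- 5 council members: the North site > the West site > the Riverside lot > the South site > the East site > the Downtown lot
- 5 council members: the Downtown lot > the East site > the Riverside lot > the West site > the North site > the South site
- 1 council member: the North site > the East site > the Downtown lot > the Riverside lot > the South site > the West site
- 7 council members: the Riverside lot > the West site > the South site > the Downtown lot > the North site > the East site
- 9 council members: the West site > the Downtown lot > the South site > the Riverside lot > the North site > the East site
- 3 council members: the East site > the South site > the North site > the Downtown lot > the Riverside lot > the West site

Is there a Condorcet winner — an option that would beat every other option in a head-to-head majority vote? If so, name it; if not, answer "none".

the Riverside lot vs the Downtown lot: 19–18 for the Riverside lot.
the Riverside lot vs the North site: 28–9 for the Riverside lot.
the Riverside lot vs the West site: 23–14 for the Riverside lot.
the Riverside lot vs the East site: 28–9 for the Riverside lot.
the Riverside lot vs the South site: 25–12 for the Riverside lot.
the Riverside lot beats every other option head-to-head.

the Riverside lot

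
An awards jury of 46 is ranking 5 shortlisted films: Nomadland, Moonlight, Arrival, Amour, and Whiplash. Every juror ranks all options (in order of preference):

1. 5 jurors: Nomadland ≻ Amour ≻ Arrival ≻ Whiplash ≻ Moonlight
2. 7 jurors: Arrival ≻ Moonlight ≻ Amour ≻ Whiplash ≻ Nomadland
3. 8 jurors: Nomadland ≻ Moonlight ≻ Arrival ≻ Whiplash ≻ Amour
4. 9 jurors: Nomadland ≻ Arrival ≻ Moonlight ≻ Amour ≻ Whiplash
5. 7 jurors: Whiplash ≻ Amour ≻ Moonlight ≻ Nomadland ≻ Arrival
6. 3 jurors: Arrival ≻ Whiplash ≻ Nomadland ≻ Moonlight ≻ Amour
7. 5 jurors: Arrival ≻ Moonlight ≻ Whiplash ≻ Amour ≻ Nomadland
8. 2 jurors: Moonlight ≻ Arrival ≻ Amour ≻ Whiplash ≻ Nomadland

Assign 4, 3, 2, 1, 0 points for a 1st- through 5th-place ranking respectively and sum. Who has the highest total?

Nomadland: 5·4 + 7·0 + 8·4 + 9·4 + 7·1 + 3·2 + 5·0 + 2·0 = 101
Moonlight: 5·0 + 7·3 + 8·3 + 9·2 + 7·2 + 3·1 + 5·3 + 2·4 = 103
Arrival: 5·2 + 7·4 + 8·2 + 9·3 + 7·0 + 3·4 + 5·4 + 2·3 = 119
Amour: 5·3 + 7·2 + 8·0 + 9·1 + 7·3 + 3·0 + 5·1 + 2·2 = 68
Whiplash: 5·1 + 7·1 + 8·1 + 9·0 + 7·4 + 3·3 + 5·2 + 2·1 = 69
Arrival has the highest Borda score (119).

Arrival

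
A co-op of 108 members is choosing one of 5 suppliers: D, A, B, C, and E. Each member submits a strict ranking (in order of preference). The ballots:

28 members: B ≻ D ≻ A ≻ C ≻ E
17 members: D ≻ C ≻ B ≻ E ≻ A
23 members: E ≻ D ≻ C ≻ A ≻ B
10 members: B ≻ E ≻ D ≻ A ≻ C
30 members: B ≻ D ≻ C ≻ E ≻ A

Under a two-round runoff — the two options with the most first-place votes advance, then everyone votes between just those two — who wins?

B

Round 1 first-place votes: D 17, A 0, B 68, C 0, E 23.
B and E advance.
Runoff: B is preferred to E by 85 voters; E by 23.
B wins the runoff.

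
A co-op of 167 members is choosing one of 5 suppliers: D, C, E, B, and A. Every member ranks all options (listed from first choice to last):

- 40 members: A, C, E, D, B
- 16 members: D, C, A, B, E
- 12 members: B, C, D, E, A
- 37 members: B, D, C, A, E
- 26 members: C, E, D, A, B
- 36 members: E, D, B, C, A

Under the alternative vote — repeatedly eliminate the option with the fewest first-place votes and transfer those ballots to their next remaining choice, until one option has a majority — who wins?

B

Round 1: D 16, C 26, E 36, B 49, A 40. Eliminate D.
Round 2: C 42, E 36, B 49, A 40. Eliminate E.
Round 3: C 42, B 85, A 40. B has a majority.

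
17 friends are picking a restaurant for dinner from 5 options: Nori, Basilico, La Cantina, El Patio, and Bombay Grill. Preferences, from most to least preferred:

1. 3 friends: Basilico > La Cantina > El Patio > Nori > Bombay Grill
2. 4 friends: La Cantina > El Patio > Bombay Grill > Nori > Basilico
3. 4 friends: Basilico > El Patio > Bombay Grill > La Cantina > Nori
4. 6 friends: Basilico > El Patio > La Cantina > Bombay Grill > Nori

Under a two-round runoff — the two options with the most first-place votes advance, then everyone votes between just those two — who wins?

Round 1 first-place votes: Nori 0, Basilico 13, La Cantina 4, El Patio 0, Bombay Grill 0.
Basilico and La Cantina advance.
Runoff: Basilico is preferred to La Cantina by 13 voters; La Cantina by 4.
Basilico wins the runoff.

Basilico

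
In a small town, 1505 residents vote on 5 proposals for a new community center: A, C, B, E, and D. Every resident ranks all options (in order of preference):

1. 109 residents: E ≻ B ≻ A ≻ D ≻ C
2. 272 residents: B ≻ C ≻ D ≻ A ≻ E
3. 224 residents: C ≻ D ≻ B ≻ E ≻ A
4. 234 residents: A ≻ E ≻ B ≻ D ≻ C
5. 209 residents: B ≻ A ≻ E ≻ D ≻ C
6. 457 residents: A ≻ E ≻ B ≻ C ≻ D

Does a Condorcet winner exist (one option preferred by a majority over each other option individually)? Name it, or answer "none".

none

Checking pairwise contests:
B beats A 814–691.
A beats C 1009–496.
E beats B 800–705.
A beats E 1172–333.
A beats D 1009–496.
Every option loses at least one head-to-head, so there is no Condorcet winner.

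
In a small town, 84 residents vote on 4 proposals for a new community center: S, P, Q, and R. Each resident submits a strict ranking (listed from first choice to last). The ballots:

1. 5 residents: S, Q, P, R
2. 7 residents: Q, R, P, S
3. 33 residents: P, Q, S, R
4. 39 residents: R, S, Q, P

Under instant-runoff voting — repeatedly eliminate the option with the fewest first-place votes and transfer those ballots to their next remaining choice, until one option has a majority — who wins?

Round 1: S 5, P 33, Q 7, R 39. Eliminate S.
Round 2: P 33, Q 12, R 39. Eliminate Q.
Round 3: P 38, R 46. R has a majority.

R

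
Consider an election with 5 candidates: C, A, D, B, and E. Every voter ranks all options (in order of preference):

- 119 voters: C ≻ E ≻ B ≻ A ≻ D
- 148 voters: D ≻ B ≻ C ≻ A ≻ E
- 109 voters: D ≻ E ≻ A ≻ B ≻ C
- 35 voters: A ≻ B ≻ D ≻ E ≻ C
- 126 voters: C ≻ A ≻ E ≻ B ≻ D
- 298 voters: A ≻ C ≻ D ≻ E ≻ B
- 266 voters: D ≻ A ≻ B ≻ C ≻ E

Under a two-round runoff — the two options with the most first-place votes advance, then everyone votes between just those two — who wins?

Round 1 first-place votes: C 245, A 333, D 523, B 0, E 0.
D and A advance.
Runoff: D is preferred to A by 523 voters; A by 578.
A wins the runoff.

A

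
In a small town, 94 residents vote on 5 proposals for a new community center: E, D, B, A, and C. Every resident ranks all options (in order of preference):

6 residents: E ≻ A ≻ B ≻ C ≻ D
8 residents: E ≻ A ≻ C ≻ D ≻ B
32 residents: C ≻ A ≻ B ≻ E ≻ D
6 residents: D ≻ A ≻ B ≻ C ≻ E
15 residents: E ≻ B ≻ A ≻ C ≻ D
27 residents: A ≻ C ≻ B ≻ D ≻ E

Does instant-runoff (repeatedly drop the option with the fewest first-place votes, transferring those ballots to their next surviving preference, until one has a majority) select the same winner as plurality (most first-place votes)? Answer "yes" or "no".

no

Instant-runoff — R1 E 29, D 6, B 0, A 27, C 32 (B out); R2 E 29, D 6, A 27, C 32 (D out); R3 E 29, A 33, C 32 (E out); R4 A 62, C 32 (A winner). Winner: A.
Plurality — first-place votes: E 29, D 6, B 0, A 27, C 32. Winner: C.
The two methods disagree.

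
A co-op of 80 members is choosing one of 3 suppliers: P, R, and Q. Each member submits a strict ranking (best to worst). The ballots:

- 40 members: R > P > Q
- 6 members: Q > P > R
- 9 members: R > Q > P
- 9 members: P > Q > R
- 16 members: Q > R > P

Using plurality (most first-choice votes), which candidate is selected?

First-place votes: P 9, R 49, Q 22.
R has the most first-place votes.

R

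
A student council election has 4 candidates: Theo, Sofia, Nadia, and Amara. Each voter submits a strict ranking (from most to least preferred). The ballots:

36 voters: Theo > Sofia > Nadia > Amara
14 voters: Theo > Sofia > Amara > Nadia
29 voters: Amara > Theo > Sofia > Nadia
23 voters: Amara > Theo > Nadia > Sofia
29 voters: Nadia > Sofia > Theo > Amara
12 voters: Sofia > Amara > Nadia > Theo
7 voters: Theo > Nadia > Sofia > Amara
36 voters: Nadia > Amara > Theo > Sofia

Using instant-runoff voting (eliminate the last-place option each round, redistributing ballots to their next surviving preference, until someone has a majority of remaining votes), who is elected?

Nadia

Round 1: Theo 57, Sofia 12, Nadia 65, Amara 52. Eliminate Sofia.
Round 2: Theo 57, Nadia 65, Amara 64. Eliminate Theo.
Round 3: Nadia 108, Amara 78. Nadia has a majority.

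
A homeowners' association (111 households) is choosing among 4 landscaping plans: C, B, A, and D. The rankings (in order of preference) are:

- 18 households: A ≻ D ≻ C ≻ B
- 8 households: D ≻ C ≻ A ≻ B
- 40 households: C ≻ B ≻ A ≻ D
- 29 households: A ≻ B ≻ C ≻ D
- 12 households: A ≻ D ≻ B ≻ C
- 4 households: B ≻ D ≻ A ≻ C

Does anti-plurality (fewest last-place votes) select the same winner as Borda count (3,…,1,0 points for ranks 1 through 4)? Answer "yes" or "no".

Anti-plurality — last-place votes: C 16, B 26, A 0, D 69. Winner: A.
Borda — scores: C 183, B 162, A 229, D 92. Winner: A.
The two methods agree.

yes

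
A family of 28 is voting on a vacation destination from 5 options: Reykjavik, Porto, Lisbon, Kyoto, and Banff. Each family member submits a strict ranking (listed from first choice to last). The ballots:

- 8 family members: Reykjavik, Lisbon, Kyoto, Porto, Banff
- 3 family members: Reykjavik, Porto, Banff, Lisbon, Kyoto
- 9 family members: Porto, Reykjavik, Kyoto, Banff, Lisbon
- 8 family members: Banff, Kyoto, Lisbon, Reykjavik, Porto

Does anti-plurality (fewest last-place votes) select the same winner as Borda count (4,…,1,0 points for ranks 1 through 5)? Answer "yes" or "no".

yes

Anti-plurality — last-place votes: Reykjavik 0, Porto 8, Lisbon 9, Kyoto 3, Banff 8. Winner: Reykjavik.
Borda — scores: Reykjavik 79, Porto 53, Lisbon 43, Kyoto 58, Banff 47. Winner: Reykjavik.
The two methods agree.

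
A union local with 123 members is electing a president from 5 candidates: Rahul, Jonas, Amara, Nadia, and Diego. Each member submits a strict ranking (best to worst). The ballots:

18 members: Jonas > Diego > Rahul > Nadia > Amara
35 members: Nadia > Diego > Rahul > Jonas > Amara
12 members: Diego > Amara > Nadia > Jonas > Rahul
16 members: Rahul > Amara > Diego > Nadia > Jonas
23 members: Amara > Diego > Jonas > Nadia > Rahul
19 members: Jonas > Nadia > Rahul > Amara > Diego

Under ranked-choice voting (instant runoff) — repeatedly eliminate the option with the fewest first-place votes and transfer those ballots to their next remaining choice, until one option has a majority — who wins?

Jonas

Round 1: Rahul 16, Jonas 37, Amara 23, Nadia 35, Diego 12. Eliminate Diego.
Round 2: Rahul 16, Jonas 37, Amara 35, Nadia 35. Eliminate Rahul.
Round 3: Jonas 37, Amara 51, Nadia 35. Eliminate Nadia.
Round 4: Jonas 72, Amara 51. Jonas has a majority.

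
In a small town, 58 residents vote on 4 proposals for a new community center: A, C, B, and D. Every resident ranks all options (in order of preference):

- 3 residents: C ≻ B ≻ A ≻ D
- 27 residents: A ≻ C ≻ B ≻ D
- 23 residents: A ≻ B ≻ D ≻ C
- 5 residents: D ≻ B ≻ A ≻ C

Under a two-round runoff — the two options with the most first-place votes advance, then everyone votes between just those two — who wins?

Round 1 first-place votes: A 50, C 3, B 0, D 5.
A and D advance.
Runoff: A is preferred to D by 53 voters; D by 5.
A wins the runoff.

A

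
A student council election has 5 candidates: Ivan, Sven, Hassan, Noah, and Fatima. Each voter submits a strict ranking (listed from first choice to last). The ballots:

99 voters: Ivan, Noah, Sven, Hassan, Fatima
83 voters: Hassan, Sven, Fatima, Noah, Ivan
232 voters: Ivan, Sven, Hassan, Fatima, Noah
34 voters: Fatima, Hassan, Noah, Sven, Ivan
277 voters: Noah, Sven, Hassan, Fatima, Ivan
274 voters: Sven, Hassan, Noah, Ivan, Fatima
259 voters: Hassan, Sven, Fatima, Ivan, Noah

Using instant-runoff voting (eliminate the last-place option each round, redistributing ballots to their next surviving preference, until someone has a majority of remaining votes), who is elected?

Round 1: Ivan 331, Sven 274, Hassan 342, Noah 277, Fatima 34. Eliminate Fatima.
Round 2: Ivan 331, Sven 274, Hassan 376, Noah 277. Eliminate Sven.
Round 3: Ivan 331, Hassan 650, Noah 277. Hassan has a majority.

Hassan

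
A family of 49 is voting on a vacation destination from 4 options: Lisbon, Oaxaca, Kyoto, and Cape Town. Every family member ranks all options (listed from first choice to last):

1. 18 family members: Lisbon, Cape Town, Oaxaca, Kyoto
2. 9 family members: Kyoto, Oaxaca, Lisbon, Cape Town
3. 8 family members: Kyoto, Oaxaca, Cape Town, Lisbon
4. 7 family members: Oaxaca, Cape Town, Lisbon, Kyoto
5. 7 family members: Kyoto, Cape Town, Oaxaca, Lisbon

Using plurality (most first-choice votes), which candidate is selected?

Kyoto

First-place votes: Lisbon 18, Oaxaca 7, Kyoto 24, Cape Town 0.
Kyoto has the most first-place votes.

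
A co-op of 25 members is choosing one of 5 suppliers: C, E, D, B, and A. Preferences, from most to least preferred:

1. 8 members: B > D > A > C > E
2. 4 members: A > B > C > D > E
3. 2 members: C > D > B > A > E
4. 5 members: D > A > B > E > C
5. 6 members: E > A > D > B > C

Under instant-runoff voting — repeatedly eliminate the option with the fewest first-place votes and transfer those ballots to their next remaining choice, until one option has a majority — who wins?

Round 1: C 2, E 6, D 5, B 8, A 4. Eliminate C.
Round 2: E 6, D 7, B 8, A 4. Eliminate A.
Round 3: E 6, D 7, B 12. Eliminate E.
Round 4: D 13, B 12. D has a majority.

D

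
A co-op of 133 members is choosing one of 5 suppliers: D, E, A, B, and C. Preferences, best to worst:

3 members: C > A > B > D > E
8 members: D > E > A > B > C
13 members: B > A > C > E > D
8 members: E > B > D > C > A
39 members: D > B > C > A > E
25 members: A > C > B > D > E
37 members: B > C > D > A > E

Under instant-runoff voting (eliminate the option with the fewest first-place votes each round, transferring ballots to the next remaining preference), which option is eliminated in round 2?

Round 1: D 47, E 8, A 25, B 50, C 3. Eliminate C.
Round 2: D 47, E 8, A 28, B 50. Eliminate E.

E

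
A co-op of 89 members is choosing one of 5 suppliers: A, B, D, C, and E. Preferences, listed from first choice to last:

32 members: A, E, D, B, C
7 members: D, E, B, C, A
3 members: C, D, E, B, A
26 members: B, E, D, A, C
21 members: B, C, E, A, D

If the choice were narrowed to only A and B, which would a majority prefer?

Voters preferring A to B: 32; preferring B to A: 57.
B wins the head-to-head.

B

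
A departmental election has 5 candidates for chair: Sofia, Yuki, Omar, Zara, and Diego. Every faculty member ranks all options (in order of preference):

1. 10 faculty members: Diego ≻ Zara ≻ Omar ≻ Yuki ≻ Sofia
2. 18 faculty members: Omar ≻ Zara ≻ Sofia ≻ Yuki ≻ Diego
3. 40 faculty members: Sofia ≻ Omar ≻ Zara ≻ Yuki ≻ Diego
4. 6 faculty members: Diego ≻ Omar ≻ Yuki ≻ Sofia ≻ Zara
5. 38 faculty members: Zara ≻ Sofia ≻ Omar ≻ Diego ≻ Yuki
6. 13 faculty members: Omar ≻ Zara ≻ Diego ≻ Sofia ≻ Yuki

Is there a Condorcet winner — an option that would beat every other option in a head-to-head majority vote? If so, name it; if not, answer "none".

Checking pairwise contests:
Zara beats Sofia 79–46.
Sofia beats Yuki 109–16.
Sofia beats Omar 78–47.
Omar beats Zara 77–48.
Sofia beats Diego 96–29.
Every option loses at least one head-to-head, so there is no Condorcet winner.

none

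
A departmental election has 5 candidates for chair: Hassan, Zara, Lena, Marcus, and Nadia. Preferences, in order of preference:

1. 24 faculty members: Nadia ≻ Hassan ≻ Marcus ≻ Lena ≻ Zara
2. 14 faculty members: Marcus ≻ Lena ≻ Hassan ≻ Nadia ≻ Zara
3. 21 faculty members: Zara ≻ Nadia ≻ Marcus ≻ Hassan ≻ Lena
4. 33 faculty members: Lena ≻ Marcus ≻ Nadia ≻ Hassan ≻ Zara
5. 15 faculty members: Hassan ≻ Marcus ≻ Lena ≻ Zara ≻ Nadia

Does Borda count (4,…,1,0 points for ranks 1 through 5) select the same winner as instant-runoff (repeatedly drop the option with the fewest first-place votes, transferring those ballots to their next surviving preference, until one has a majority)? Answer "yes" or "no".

Borda — scores: Hassan 214, Zara 99, Lena 228, Marcus 290, Nadia 239. Winner: Marcus.
Instant-runoff — R1 Hassan 15, Zara 21, Lena 33, Marcus 14, Nadia 24 (Marcus out); R2 Hassan 15, Zara 21, Lena 47, Nadia 24 (Hassan out); R3 Zara 21, Lena 62, Nadia 24 (Lena winner). Winner: Lena.
The two methods disagree.

no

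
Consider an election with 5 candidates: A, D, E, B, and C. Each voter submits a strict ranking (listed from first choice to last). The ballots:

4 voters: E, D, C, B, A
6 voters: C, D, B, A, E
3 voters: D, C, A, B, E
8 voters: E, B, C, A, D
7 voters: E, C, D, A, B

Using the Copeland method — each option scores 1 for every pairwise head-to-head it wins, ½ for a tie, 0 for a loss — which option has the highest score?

A: loses to D, E, B, and C → score 0.
D: beats A and B; loses to E and C → score 2.
E: beats A, D, B, and C → score 4.
B: beats A; loses to D, E, and C → score 1.
C: beats A, D, and B; loses to E → score 3.
E has the best pairwise record.

E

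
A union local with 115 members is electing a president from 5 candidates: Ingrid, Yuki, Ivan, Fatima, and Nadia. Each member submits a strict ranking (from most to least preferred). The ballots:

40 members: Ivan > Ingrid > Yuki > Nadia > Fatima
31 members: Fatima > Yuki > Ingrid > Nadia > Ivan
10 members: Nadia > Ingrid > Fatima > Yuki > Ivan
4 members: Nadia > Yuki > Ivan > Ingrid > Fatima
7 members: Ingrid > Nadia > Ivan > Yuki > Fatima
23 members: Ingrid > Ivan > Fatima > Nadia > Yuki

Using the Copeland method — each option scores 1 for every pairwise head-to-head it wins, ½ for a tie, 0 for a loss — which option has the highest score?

Ingrid

Ingrid: beats Yuki, Ivan, Fatima, and Nadia → score 4.
Yuki: beats Nadia; loses to Ingrid, Ivan, and Fatima → score 1.
Ivan: beats Yuki, Fatima, and Nadia; loses to Ingrid → score 3.
Fatima: beats Yuki; loses to Ingrid, Ivan, and Nadia → score 1.
Nadia: beats Fatima; loses to Ingrid, Yuki, and Ivan → score 1.
Ingrid has the best pairwise record.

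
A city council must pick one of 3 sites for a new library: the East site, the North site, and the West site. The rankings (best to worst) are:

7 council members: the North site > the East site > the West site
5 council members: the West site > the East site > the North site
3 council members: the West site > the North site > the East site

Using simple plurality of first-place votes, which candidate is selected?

the West site

First-place votes: the East site 0, the North site 7, the West site 8.
the West site has the most first-place votes.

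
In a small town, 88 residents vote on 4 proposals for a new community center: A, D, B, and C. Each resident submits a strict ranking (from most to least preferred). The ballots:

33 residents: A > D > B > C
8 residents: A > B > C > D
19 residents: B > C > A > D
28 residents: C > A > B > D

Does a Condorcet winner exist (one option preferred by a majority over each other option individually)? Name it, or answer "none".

none

Checking pairwise contests:
C beats A 47–41.
A beats D 88–0.
A beats B 69–19.
B beats C 60–28.
Every option loses at least one head-to-head, so there is no Condorcet winner.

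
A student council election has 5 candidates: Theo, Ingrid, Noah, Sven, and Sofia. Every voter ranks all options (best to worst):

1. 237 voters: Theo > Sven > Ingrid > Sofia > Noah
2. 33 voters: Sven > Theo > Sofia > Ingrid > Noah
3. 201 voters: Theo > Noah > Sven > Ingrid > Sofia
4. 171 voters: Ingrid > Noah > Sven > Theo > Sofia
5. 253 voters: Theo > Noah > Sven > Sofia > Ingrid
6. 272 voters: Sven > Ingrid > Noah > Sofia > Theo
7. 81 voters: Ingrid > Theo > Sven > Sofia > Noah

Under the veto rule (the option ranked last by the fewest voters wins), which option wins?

Last-place votes: Theo 272, Ingrid 253, Noah 351, Sven 0, Sofia 372.
Sven is ranked last by the fewest voters, so Sven wins.

Sven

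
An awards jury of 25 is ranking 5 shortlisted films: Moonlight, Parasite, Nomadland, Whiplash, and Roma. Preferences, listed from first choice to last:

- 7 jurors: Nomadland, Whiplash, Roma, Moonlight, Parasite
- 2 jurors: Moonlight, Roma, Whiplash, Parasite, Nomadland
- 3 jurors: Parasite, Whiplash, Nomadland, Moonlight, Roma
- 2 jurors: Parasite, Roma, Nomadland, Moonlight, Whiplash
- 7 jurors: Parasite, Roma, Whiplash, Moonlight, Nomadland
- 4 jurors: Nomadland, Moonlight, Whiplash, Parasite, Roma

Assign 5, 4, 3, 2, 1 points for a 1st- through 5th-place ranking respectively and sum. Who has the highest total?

Whiplash

Moonlight: 7·2 + 2·5 + 3·2 + 2·2 + 7·2 + 4·4 = 64
Parasite: 7·1 + 2·2 + 3·5 + 2·5 + 7·5 + 4·2 = 79
Nomadland: 7·5 + 2·1 + 3·3 + 2·3 + 7·1 + 4·5 = 79
Whiplash: 7·4 + 2·3 + 3·4 + 2·1 + 7·3 + 4·3 = 81
Roma: 7·3 + 2·4 + 3·1 + 2·4 + 7·4 + 4·1 = 72
Whiplash has the highest Borda score (81).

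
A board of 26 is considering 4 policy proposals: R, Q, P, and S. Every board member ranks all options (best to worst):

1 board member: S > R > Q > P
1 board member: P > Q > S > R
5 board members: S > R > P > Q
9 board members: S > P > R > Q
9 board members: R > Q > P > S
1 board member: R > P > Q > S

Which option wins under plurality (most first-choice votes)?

First-place votes: R 10, Q 0, P 1, S 15.
S has the most first-place votes.

S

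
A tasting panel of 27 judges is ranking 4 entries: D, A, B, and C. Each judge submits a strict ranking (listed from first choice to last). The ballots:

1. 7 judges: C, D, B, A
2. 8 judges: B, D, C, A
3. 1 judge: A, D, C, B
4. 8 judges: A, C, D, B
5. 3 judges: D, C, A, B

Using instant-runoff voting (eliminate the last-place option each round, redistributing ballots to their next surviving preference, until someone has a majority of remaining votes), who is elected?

Round 1: D 3, A 9, B 8, C 7. Eliminate D.
Round 2: A 9, B 8, C 10. Eliminate B.
Round 3: A 9, C 18. C has a majority.

C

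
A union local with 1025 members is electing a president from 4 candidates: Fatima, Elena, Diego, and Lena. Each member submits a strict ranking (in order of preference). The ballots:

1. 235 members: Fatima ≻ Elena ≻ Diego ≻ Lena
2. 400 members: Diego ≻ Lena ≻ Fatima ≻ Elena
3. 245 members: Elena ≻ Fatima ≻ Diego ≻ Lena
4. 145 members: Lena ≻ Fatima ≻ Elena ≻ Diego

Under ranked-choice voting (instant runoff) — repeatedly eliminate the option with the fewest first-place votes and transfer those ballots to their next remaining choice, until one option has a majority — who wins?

Fatima

Round 1: Fatima 235, Elena 245, Diego 400, Lena 145. Eliminate Lena.
Round 2: Fatima 380, Elena 245, Diego 400. Eliminate Elena.
Round 3: Fatima 625, Diego 400. Fatima has a majority.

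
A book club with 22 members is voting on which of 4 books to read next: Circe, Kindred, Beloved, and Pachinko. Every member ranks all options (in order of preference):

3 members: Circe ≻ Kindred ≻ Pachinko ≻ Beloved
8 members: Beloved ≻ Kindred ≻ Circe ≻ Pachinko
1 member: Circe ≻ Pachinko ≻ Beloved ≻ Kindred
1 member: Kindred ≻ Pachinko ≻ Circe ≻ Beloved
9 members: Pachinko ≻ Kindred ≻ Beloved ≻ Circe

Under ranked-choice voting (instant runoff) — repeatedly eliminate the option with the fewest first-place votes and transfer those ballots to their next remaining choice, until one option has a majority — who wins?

Round 1: Circe 4, Kindred 1, Beloved 8, Pachinko 9. Eliminate Kindred.
Round 2: Circe 4, Beloved 8, Pachinko 10. Eliminate Circe.
Round 3: Beloved 8, Pachinko 14. Pachinko has a majority.

Pachinko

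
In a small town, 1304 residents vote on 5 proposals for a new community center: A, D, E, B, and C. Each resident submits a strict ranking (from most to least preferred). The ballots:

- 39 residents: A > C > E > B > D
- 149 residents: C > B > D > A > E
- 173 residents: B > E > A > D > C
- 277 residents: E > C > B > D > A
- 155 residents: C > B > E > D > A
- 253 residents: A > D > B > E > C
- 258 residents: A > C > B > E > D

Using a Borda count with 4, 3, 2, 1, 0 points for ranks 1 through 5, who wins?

B

A: 39·4 + 149·1 + 173·2 + 277·0 + 155·0 + 253·4 + 258·4 = 2695
D: 39·0 + 149·2 + 173·1 + 277·1 + 155·1 + 253·3 + 258·0 = 1662
E: 39·2 + 149·0 + 173·3 + 277·4 + 155·2 + 253·1 + 258·1 = 2526
B: 39·1 + 149·3 + 173·4 + 277·2 + 155·3 + 253·2 + 258·2 = 3219
C: 39·3 + 149·4 + 173·0 + 277·3 + 155·4 + 253·0 + 258·3 = 2938
B has the highest Borda score (3219).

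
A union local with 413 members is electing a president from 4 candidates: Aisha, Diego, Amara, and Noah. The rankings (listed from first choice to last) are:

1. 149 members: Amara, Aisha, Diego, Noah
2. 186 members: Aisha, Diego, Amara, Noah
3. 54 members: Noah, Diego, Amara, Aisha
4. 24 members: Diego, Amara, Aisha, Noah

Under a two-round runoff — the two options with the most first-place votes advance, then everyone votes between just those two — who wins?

Round 1 first-place votes: Aisha 186, Diego 24, Amara 149, Noah 54.
Aisha and Amara advance.
Runoff: Aisha is preferred to Amara by 186 voters; Amara by 227.
Amara wins the runoff.

Amara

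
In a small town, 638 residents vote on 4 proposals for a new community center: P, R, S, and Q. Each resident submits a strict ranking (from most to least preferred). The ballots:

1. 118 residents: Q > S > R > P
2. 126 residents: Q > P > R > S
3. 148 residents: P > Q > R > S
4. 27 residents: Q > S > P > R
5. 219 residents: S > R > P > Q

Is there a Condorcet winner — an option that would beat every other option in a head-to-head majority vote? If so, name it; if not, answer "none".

none

Checking pairwise contests:
R beats P 337–301.
S beats R 364–274.
Q beats S 419–219.
P beats Q 367–271.
Every option loses at least one head-to-head, so there is no Condorcet winner.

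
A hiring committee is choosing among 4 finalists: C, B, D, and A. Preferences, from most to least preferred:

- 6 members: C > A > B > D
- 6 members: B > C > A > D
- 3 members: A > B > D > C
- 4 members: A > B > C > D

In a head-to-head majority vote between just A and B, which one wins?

Voters preferring A to B: 13; preferring B to A: 6.
A wins the head-to-head.

A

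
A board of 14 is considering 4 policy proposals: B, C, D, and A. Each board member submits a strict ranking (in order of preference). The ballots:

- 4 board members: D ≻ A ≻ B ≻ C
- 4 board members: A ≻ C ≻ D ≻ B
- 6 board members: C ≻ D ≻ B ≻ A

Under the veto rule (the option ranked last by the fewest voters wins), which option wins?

Last-place votes: B 4, C 4, D 0, A 6.
D is ranked last by the fewest voters, so D wins.

D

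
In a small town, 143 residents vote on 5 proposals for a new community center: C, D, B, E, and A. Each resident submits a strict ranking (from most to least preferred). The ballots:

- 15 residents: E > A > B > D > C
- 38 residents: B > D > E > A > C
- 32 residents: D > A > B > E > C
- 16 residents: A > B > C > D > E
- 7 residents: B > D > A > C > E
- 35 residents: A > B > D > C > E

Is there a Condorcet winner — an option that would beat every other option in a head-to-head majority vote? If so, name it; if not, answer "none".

Checking pairwise contests:
D beats C 127–16.
B beats D 111–32.
A beats B 98–45.
D beats E 128–15.
D beats A 77–66.
Every option loses at least one head-to-head, so there is no Condorcet winner.

none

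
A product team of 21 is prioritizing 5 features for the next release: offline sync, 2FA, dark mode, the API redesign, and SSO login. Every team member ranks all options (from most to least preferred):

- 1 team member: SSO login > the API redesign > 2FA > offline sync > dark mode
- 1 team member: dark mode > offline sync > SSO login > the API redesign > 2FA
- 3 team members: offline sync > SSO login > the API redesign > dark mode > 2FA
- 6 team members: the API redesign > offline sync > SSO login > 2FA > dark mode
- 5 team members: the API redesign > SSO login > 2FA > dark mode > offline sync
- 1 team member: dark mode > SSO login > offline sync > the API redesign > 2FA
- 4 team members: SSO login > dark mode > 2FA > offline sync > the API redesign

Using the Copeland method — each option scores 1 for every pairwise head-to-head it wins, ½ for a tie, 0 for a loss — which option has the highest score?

offline sync: beats 2FA; loses to dark mode, the API redesign, and SSO login → score 1.
2FA: beats dark mode; loses to offline sync, the API redesign, and SSO login → score 1.
dark mode: beats offline sync; loses to 2FA, the API redesign, and SSO login → score 1.
the API redesign: beats offline sync, 2FA, dark mode, and SSO login → score 4.
SSO login: beats offline sync, 2FA, and dark mode; loses to the API redesign → score 3.
the API redesign has the best pairwise record.

the API redesign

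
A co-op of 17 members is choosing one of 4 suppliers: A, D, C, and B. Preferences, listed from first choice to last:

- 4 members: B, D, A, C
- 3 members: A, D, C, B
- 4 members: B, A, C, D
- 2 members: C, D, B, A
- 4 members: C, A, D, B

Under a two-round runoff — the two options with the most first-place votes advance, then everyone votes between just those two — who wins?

C

Round 1 first-place votes: A 3, D 0, C 6, B 8.
B and C advance.
Runoff: B is preferred to C by 8 voters; C by 9.
C wins the runoff.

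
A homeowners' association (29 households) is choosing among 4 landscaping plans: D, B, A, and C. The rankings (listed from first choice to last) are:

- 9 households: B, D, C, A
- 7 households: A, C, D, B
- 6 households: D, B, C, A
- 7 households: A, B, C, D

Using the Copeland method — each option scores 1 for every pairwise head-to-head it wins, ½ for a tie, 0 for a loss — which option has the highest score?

B

D: beats A and C; loses to B → score 2.
B: beats D, A, and C → score 3.
A: loses to D, B, and C → score 0.
C: beats A; loses to D and B → score 1.
B has the best pairwise record.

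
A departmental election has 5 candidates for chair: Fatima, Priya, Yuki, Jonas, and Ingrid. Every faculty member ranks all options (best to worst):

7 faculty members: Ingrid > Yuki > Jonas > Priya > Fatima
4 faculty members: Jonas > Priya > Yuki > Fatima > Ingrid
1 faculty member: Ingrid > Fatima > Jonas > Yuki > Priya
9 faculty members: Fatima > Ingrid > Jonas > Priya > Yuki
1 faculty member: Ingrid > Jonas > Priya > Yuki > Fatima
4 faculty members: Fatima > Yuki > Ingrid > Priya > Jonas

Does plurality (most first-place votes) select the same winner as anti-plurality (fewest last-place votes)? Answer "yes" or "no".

no

Plurality — first-place votes: Fatima 13, Priya 0, Yuki 0, Jonas 4, Ingrid 9. Winner: Fatima.
Anti-plurality — last-place votes: Fatima 8, Priya 1, Yuki 9, Jonas 4, Ingrid 4. Winner: Priya.
The two methods disagree.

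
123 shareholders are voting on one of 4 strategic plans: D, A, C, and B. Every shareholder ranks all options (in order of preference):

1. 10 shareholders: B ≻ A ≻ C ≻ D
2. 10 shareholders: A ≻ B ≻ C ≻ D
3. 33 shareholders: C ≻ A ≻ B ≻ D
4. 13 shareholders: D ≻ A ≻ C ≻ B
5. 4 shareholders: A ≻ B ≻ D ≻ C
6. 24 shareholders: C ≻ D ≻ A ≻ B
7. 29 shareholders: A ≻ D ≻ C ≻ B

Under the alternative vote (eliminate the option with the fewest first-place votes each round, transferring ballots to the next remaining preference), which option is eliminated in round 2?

Round 1: D 13, A 43, C 57, B 10. Eliminate B.
Round 2: D 13, A 53, C 57. Eliminate D.

D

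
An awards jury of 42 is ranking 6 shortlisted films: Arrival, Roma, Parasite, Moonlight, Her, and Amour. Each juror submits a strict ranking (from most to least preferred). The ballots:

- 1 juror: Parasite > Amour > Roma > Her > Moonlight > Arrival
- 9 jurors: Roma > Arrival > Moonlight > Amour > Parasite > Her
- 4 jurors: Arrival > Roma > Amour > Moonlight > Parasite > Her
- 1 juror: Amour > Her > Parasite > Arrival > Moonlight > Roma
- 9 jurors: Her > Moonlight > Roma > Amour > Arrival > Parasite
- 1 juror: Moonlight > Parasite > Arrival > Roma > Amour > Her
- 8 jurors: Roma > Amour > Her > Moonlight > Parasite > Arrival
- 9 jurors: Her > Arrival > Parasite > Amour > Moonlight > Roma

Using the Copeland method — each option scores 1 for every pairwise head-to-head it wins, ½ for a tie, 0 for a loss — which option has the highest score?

Arrival: beats Parasite, Moonlight, and Amour; loses to Roma and Her → score 3.
Roma: beats Arrival, Parasite, Moonlight, Her, and Amour → score 5.
Parasite: loses to Arrival, Roma, Moonlight, Her, and Amour → score 0.
Moonlight: beats Parasite; loses to Arrival, Roma, Her, and Amour → score 1.
Her: beats Arrival, Parasite, and Moonlight; loses to Roma and Amour → score 3.
Amour: beats Parasite, Moonlight, and Her; loses to Arrival and Roma → score 3.
Roma has the best pairwise record.

Roma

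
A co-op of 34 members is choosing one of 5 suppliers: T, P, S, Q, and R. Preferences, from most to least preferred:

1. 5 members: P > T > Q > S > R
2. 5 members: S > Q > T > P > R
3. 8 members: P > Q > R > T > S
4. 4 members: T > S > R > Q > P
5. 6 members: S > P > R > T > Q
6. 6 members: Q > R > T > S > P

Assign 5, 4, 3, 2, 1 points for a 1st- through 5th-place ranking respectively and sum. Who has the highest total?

Q

T: 5·4 + 5·3 + 8·2 + 4·5 + 6·2 + 6·3 = 101
P: 5·5 + 5·2 + 8·5 + 4·1 + 6·4 + 6·1 = 109
S: 5·2 + 5·5 + 8·1 + 4·4 + 6·5 + 6·2 = 101
Q: 5·3 + 5·4 + 8·4 + 4·2 + 6·1 + 6·5 = 111
R: 5·1 + 5·1 + 8·3 + 4·3 + 6·3 + 6·4 = 88
Q has the highest Borda score (111).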